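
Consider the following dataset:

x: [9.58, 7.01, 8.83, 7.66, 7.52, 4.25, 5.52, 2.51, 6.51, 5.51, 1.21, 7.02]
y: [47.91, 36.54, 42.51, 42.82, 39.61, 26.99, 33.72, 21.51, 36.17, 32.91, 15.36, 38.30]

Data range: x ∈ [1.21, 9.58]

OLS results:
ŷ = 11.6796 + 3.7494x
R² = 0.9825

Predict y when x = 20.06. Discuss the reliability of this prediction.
ŷ = 86.8926 (extrapolation — x = 20.06 lies outside [1.21, 9.58], so reliability is low).

Prediction calculation:
ŷ = 11.6796 + 3.7494 × 20.06
ŷ = 86.8926

Reliability:
- Data range: x ∈ [1.21, 9.58]
- Prediction point: x = 20.06 is 10.48 units above the observed range → this is EXTRAPOLATION, not interpolation

Why that matters here:
- The linear relationship may not hold outside the observed range
- Real relationships often flatten, saturate, or turn nonlinear at extremes

A defensible statement: 'if the linear trend continued to x = 20.06, y would be about 86.8926' — the premise is untested.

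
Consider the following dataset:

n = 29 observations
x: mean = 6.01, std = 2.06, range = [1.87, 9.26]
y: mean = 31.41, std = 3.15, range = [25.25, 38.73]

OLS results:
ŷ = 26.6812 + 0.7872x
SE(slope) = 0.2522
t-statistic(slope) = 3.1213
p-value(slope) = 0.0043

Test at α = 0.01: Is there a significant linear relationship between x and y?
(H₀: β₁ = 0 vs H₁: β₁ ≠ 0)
Reject H₀: p-value = 0.0043 < α = 0.01. The linear relationship is significant at the 1% level.

Hypothesis test for the slope coefficient:

H₀: β₁ = 0 (no linear relationship)
H₁: β₁ ≠ 0 (linear relationship exists)

Test statistic: t = β̂₁ / SE(β̂₁) = 0.7872 / 0.2522 = 3.1213

With df = 27, the two-sided p-value for |t| = 3.1213 is 0.0043.

Decision rule: reject H₀ if p-value < α.
p-value = 0.0043 < α = 0.01 → reject H₀.

There is sufficient evidence at the 1% significance level to conclude that a linear relationship exists between x and y.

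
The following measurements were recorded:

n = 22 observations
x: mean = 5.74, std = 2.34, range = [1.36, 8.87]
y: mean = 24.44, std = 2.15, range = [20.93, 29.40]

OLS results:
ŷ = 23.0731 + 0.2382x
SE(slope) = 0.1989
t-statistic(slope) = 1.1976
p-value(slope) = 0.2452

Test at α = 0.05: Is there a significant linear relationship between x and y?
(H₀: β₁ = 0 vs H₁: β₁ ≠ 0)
p-value = 0.2452 ≥ α = 0.05, so we fail to reject H₀. The relationship is not significant.

Hypothesis test for the slope coefficient:

H₀: β₁ = 0 (no linear relationship)
H₁: β₁ ≠ 0 (linear relationship exists)

Test statistic: t = β̂₁ / SE(β̂₁) = 0.2382 / 0.1989 = 1.1976

The p-value (0.2452) is the probability, under H₀, of a t-statistic at least as extreme as |t| = 1.1976 (two-sided, df = n − 2 = 20).

Decision rule: reject H₀ if p-value < α.
p-value = 0.2452 ≥ α = 0.05 → fail to reject H₀.

Conclusion: the linear association between x and y is not significant at the 5% level.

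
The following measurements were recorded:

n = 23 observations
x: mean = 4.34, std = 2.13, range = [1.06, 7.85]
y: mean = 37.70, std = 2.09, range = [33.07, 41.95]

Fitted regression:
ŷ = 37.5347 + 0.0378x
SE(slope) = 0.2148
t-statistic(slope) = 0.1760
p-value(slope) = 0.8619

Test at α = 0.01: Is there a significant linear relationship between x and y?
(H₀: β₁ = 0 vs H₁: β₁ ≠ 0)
Fail to reject H₀: p-value = 0.8619 ≥ α = 0.01. The linear relationship is not significant at the 1% level.

Hypothesis test for the slope coefficient:

H₀: β₁ = 0 (no linear relationship)
H₁: β₁ ≠ 0 (linear relationship exists)

Test statistic: t = β̂₁ / SE(β̂₁) = 0.0378 / 0.2148 = 0.1760

With df = 21, the two-sided p-value for |t| = 0.1760 is 0.8619.

Decision rule: reject H₀ if p-value < α.
p-value = 0.8619 ≥ α = 0.01 → fail to reject H₀.

Conclusion: the linear association between x and y is not significant at the 1% level.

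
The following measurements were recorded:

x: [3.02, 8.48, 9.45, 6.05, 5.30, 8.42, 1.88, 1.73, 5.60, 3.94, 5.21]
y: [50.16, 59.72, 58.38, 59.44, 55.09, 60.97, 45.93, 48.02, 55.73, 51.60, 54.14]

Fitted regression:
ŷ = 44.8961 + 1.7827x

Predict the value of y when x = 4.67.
ŷ = 53.2213

Plug x = 4.67 into the fitted line:

ŷ = 44.8961 + 1.7827 × 4.67
ŷ = 44.8961 + 8.3252
ŷ = 53.2213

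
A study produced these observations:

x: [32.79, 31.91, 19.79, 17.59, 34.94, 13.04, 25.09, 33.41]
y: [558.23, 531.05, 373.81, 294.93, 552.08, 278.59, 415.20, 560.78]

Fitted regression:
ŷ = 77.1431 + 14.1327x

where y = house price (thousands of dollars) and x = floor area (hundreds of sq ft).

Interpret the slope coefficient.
For each additional hundred sq ft of floor area, predicted house price increases by approximately 14.1327 thousand dollars.

The slope β₁ = 14.1327 gives the rate at which the fitted house price changes with floor area.

Interpretation:
- Floor area up by 1 hundred sq ft → predicted house price increases by 14.1327 thousand dollars
- This is a linear approximation: the same per-unit change is assumed across the whole observed x range
- The sign (+) gives the direction; the magnitude 14.1327 gives the size of the effect per hundred sq ft

The intercept β₀ = 77.1431 is the predicted house price when floor area = 0; since the smallest observed x is 13.04, this is an extrapolation and mainly anchors the line.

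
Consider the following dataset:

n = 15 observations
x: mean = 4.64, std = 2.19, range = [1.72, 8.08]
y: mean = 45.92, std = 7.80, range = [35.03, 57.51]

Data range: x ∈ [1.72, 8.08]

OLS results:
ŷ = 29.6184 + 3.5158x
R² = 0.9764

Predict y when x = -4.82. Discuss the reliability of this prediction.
The equation gives ŷ = 12.6722; however x = -4.82 is 6.54 units below the observed range, so this extrapolated value should not be trusted.

Prediction calculation:
ŷ = 29.6184 + 3.5158 × (-4.82)
ŷ = 12.6722

Reliability:
- Data range: x ∈ [1.72, 8.08]
- Prediction point: x = -4.82 is 6.54 units below the observed range → this is EXTRAPOLATION, not interpolation

Why that matters here:
- There are no observations near this x to validate the fitted line there
- Real relationships often flatten, saturate, or turn nonlinear at extremes
- The standard error of prediction grows with (x − x̄)², and x = -4.82 is far from x̄ = 4.64

Report the number if required, but flag clearly that it is an extrapolation.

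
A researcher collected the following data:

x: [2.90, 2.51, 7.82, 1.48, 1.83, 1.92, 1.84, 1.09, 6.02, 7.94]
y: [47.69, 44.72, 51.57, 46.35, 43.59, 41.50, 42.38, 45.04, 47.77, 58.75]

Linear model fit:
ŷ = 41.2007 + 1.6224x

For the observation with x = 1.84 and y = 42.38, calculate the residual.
Residual = -1.8059

The residual is the difference between the actual value and the predicted value:

Residual = y - ŷ

Step 1: Calculate predicted value
ŷ = 41.2007 + 1.6224 × 1.84
ŷ = 44.1859

Step 2: Calculate residual
Residual = 42.38 - 44.1859
Residual = -1.8059

Sign check: y < ŷ, so the point is below the line and the fit overestimates here.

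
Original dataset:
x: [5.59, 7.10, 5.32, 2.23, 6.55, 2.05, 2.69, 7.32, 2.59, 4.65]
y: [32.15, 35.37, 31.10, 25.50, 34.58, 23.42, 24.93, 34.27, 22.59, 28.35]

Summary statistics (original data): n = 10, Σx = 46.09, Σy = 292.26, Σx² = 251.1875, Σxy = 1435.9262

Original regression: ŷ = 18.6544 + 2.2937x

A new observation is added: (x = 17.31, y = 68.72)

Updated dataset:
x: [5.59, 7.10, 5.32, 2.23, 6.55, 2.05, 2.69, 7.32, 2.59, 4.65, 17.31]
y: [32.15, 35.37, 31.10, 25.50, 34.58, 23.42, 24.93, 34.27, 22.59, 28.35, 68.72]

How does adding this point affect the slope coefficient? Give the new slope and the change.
The slope changes from 2.2937 to 2.9390 (change of +0.6453, or +28.1%).

The new point has HIGH LEVERAGE: x = 17.31 is far from the original mean x̄ = 46.09/10 ≈ 4.61 (original range [2.05, 7.32]).

Step 1: Update the sums with the new point (n goes from 10 to 11)
Σx  = 46.09 + 17.31 = 63.40
Σy  = 292.26 + 68.72 = 360.98
Σx² = 251.1875 + 17.31² = 251.1875 + 299.6361 = 550.8236
Σxy = 1435.9262 + 17.31×68.72 = 1435.9262 + 1189.5432 = 2625.4694

Step 2: Recompute the slope with b₁ = (nΣxy − ΣxΣy) / (nΣx² − (Σx)²)
Numerator   = 11×2625.4694 − 63.40×360.98 = 28880.1634 − 22886.1320 = 5994.0314
Denominator = 11×550.8236 − 63.40² = 6059.0596 − 4019.5600 = 2039.4996
b₁(new) = 5994.0314 / 2039.4996 = 2.9390

(Same formula on the original sums: (10×1435.9262 − 46.09×292.26) / (10×251.1875 − 46.09²) = 888.9986 / 387.5869 = 2.2937, matching the given fit.)

Step 3: Change in slope
Δβ₁ = 2.9390 − 2.2937 = +0.6453
Relative change = +0.6453 / 2.2937 × 100% = +28.1%
→ the slope increases when the point is added.

A high-leverage point only changes the slope if it is off the original line; here y = 68.72 is above the original trend, so the slope increases.
In practice: check such a point for data-entry or measurement error; investigate whether it comes from the same population as the rest of the sample.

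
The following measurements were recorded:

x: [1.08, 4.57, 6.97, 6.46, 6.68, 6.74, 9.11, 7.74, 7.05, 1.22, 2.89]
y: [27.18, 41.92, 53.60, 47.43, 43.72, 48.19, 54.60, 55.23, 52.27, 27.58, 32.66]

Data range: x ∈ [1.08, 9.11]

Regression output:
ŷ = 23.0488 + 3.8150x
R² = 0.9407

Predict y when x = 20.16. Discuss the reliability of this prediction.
ŷ = 99.9592 (extrapolation — x = 20.16 lies outside [1.08, 9.11], so reliability is low).

Prediction calculation:
ŷ = 23.0488 + 3.8150 × 20.16
ŷ = 99.9592

Reliability:
- Data range: x ∈ [1.08, 9.11]
- Prediction point: x = 20.16 is 11.05 units above the observed range → this is EXTRAPOLATION, not interpolation

Why that matters here:
- The linear relationship may not hold outside the observed range
- Real relationships often flatten, saturate, or turn nonlinear at extremes
- R² describes fit only over the sampled x values; it says nothing about behaviour beyond them

The R² = 0.9407 only validates the fit within [1.08, 9.11]; treat ŷ = 99.9592 with caution.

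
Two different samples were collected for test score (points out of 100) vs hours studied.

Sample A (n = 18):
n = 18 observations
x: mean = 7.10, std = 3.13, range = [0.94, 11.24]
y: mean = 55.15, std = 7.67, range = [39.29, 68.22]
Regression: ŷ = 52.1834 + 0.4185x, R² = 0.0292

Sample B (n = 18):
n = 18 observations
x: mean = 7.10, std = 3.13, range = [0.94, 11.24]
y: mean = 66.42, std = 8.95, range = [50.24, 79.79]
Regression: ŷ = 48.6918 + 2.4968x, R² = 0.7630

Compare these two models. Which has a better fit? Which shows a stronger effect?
Model B has the better fit (R² = 0.7630 vs 0.0292). Model B shows the stronger effect (|β₁| = 2.4968 vs 0.4185).

Model Comparison:

Which explains more variance? (R²)
- Model A: R² = 0.0292 → 2.92% of variance in test score explained
- Model B: R² = 0.7630 → 76.30% of variance in test score explained
- 0.7630 > 0.0292 → Model B has the better fit

Which has the larger per-hour effect? (|β₁|)
- Model A: β₁ = 0.4185 → predicted test score rises 0.4185 points per additional hour of study time
- Model B: β₁ = 2.4968 → predicted test score rises 2.4968 points per additional hour of study time
- |0.4185| < |2.4968| → Model B shows the stronger marginal effect

Note: A better fit (higher R²) doesn't necessarily mean a more important relationship.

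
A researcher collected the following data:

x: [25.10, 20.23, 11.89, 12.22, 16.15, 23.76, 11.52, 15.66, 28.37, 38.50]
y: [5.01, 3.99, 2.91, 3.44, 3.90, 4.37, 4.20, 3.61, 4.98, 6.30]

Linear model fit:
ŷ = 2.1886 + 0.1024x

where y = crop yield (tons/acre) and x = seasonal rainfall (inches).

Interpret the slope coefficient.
On average, crop yield is about 0.1024 tons/acre higher for every extra inch of rainfall.

β₁ = 0.1024 is the change in predicted crop yield (tons/acre) per additional inch of rainfall.

Interpretation:
- Rainfall up by 1 inch → predicted crop yield increases by 0.1024 tons/acre
- The effect is assumed constant over the observed range of x (linearity)

(β₀ = 2.1886 is the fitted value at x = 0 and is not part of the slope interpretation.)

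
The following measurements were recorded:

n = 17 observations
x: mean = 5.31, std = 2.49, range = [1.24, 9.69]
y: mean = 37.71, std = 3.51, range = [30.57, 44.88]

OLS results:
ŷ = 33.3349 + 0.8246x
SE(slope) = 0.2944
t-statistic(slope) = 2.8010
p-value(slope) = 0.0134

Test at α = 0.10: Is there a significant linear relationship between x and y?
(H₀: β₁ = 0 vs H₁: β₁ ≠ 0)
p-value = 0.0134 < α = 0.10, so we reject H₀. The relationship is significant.

Hypothesis test for the slope coefficient:

H₀: β₁ = 0 (no linear relationship)
H₁: β₁ ≠ 0 (linear relationship exists)

Test statistic: t = β̂₁ / SE(β̂₁) = 0.8246 / 0.2944 = 2.8010

With df = 15, the two-sided p-value for |t| = 2.8010 is 0.0134.

Decision rule: reject H₀ if p-value < α.
p-value = 0.0134 < α = 0.10 → reject H₀.

There is sufficient evidence at the 10% significance level to conclude that a linear relationship exists between x and y.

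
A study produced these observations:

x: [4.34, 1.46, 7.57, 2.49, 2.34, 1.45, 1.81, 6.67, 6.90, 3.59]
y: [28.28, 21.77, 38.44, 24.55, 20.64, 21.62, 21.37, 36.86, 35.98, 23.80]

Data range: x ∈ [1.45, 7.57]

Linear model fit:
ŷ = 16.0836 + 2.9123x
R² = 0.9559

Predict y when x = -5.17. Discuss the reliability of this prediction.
ŷ = 1.0270 (extrapolation — x = -5.17 lies outside [1.45, 7.57], so reliability is low).

Prediction calculation:
ŷ = 16.0836 + 2.9123 × (-5.17)
ŷ = 1.0270

Reliability:
- Data range: x ∈ [1.45, 7.57]
- Prediction point: x = -5.17 is 6.62 units below the observed range → this is EXTRAPOLATION, not interpolation

Why that matters here:
- Real relationships often flatten, saturate, or turn nonlinear at extremes
- There are no observations near this x to validate the fitted line there
- The linear relationship may not hold outside the observed range

Report the number if required, but flag clearly that it is an extrapolation.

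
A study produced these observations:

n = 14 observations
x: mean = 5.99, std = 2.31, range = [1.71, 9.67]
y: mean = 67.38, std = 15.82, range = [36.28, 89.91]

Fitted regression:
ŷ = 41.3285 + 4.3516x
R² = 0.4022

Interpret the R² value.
R² = 0.4022 means 40.22% of the variation in y is explained by the linear relationship with x. This indicates a moderate fit.

R² (coefficient of determination) measures the proportion of variance in y explained by the regression model.

Here R² = 0.4022:
- Explained: 40.22% of the variation in y
- Unexplained (residual): 100% − 40.22% = 59.78%
- Rule of thumb (below 0.3 weak; 0.3 to below 0.7 moderate; 0.7 and above strong) → moderate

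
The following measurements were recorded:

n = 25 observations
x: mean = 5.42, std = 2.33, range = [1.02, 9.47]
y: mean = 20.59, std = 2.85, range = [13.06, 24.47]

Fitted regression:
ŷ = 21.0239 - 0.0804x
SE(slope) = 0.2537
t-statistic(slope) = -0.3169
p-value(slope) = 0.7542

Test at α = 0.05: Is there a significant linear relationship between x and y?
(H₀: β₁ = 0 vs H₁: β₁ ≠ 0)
Fail to reject H₀: p-value = 0.7542 ≥ α = 0.05. The linear relationship is not significant at the 5% level.

Hypothesis test for the slope coefficient:

H₀: β₁ = 0 (no linear relationship)
H₁: β₁ ≠ 0 (linear relationship exists)

Test statistic: t = β̂₁ / SE(β̂₁) = -0.0804 / 0.2537 = -0.3169

With df = 23, the two-sided p-value for |t| = 0.3169 is 0.7542.

Decision rule: reject H₀ if p-value < α.
p-value = 0.7542 ≥ α = 0.05 → fail to reject H₀.

Conclusion: the linear association between x and y is not significant at the 5% level.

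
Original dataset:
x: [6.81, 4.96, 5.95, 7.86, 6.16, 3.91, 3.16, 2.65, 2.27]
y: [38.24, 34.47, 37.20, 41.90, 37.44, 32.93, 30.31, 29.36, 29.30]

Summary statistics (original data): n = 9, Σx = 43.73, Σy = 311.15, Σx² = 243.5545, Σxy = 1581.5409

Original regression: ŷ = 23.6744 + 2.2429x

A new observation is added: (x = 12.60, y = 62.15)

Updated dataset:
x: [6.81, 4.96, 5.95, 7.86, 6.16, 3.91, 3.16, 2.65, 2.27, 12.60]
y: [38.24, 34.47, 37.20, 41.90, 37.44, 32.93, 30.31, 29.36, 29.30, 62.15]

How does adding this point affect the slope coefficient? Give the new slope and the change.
The slope changes from 2.2429 to 3.0801 (change of +0.8372, or +37.3%).

The new point has HIGH LEVERAGE: x = 12.60 is far from the original mean x̄ = 43.73/9 ≈ 4.86 (original range [2.27, 7.86]).

Step 1: Update the sums with the new point (n goes from 9 to 10)
Σx  = 43.73 + 12.60 = 56.33
Σy  = 311.15 + 62.15 = 373.30
Σx² = 243.5545 + 12.60² = 243.5545 + 158.7600 = 402.3145
Σxy = 1581.5409 + 12.60×62.15 = 1581.5409 + 783.0900 = 2364.6309

Step 2: Recompute the slope with b₁ = (nΣxy − ΣxΣy) / (nΣx² − (Σx)²)
Numerator   = 10×2364.6309 − 56.33×373.30 = 23646.3090 − 21027.9890 = 2618.3200
Denominator = 10×402.3145 − 56.33² = 4023.1450 − 3173.0689 = 850.0761
b₁(new) = 2618.3200 / 850.0761 = 3.0801

(Same formula on the original sums: (9×1581.5409 − 43.73×311.15) / (9×243.5545 − 43.73²) = 627.2786 / 279.6776 = 2.2429, matching the given fit.)

Step 3: Change in slope
Δβ₁ = 3.0801 − 2.2429 = +0.8372
Relative change = +0.8372 / 2.2429 × 100% = +37.3%
→ the slope increases when the point is added.

A high-leverage point only changes the slope if it is off the original line; here y = 62.15 is above the original trend, so the slope increases.
In practice: refit with and without it and report both if conclusions differ.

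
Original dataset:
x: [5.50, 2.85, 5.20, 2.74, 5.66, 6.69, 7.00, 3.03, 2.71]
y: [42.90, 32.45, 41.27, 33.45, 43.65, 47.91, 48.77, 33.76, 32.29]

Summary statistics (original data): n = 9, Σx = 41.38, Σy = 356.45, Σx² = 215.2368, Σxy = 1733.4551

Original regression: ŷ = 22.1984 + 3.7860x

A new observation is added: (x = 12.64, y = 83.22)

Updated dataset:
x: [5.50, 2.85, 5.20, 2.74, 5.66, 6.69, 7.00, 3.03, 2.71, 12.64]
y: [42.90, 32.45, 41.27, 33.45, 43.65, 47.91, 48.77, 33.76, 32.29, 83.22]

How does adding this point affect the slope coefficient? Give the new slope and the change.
New slope β₁ = 4.9316 versus 3.7860 before: a change of +1.1456 (+30.3%).

The new point has HIGH LEVERAGE: x = 12.64 is far from the original mean x̄ = 41.38/9 ≈ 4.60 (original range [2.71, 7.00]).

Step 1: Update the sums with the new point (n goes from 9 to 10)
Σx  = 41.38 + 12.64 = 54.02
Σy  = 356.45 + 83.22 = 439.67
Σx² = 215.2368 + 12.64² = 215.2368 + 159.7696 = 375.0064
Σxy = 1733.4551 + 12.64×83.22 = 1733.4551 + 1051.9008 = 2785.3559

Step 2: Recompute the slope with b₁ = (nΣxy − ΣxΣy) / (nΣx² − (Σx)²)
Numerator   = 10×2785.3559 − 54.02×439.67 = 27853.5590 − 23750.9734 = 4102.5856
Denominator = 10×375.0064 − 54.02² = 3750.0640 − 2918.1604 = 831.9036
b₁(new) = 4102.5856 / 831.9036 = 4.9316

(Same formula on the original sums: (9×1733.4551 − 41.38×356.45) / (9×215.2368 − 41.38²) = 851.1949 / 224.8268 = 3.7860, matching the given fit.)

Step 3: Change in slope
Δβ₁ = 4.9316 − 3.7860 = +1.1456
Relative change = +1.1456 / 3.7860 × 100% = +30.3%
→ the slope increases when the point is added.

Because the point sits above the extension of the original line at a high-leverage x, it tilts the fit up.
In practice: examine leverage (hᵢ) and Cook's distance rather than deleting it automatically.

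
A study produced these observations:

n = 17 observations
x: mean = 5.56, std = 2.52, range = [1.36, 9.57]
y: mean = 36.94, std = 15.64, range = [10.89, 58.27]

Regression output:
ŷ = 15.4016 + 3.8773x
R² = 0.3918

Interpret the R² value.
R² = 0.3918 means 39.18% of the variation in y is explained by the linear relationship with x. This indicates a moderate fit.

R² (coefficient of determination) measures the proportion of variance in y explained by the regression model.

Here R² = 0.3918:
- Explained: 39.18% of the variation in y
- Unexplained (residual): 100% − 39.18% = 60.82%
- Rule of thumb (below 0.3 weak; 0.3 to below 0.7 moderate; 0.7 and above strong) → moderate

Equivalently, for simple linear regression R² = r², so |r| = √0.3918 ≈ 0.6259.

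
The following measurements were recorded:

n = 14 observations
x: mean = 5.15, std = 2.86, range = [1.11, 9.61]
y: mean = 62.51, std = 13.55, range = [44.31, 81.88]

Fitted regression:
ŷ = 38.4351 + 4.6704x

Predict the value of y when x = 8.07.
ŷ = 76.1252

x = 8.07 lies inside the observed range [1.11, 9.61], so the fitted equation applies directly:

ŷ = 38.4351 + 4.6704 × 8.07
ŷ = 38.4351 + 37.6901
ŷ = 76.1252

This is the fitted mean response at that x — an individual observation would come with a wider prediction interval.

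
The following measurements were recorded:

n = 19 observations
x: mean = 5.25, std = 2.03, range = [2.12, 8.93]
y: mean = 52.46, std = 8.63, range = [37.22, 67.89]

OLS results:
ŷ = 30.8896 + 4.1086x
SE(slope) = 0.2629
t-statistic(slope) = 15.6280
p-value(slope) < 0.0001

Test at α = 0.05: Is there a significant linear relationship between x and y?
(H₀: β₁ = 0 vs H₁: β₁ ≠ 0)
Reject H₀: p-value < 0.0001 < α = 0.05. The linear relationship is significant at the 5% level.

Hypothesis test for the slope coefficient:

H₀: β₁ = 0 (no linear relationship)
H₁: β₁ ≠ 0 (linear relationship exists)

Test statistic: t = β̂₁ / SE(β̂₁) = 4.1086 / 0.2629 = 15.6280

With df = 17, the two-sided p-value for |t| = 15.6280 is <0.0001.

Decision rule: reject H₀ if p-value < α.
p-value < 0.0001 < α = 0.05 → reject H₀.

There is sufficient evidence at the 5% significance level to conclude that a linear relationship exists between x and y.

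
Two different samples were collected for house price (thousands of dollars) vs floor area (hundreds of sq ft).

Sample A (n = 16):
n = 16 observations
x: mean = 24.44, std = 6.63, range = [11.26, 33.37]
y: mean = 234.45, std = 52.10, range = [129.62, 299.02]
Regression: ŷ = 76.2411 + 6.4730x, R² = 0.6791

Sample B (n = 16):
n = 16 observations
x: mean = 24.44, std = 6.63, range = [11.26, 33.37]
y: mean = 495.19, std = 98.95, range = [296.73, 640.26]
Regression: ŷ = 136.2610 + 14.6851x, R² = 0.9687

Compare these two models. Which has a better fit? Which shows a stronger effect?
Model B has the better fit (R² = 0.9687 vs 0.6791). Model B shows the stronger effect (|β₁| = 14.6851 vs 6.4730).

Model Comparison:

Which explains more variance? (R²)
- Model A: R² = 0.6791 → 67.91% of variance in house price explained
- Model B: R² = 0.9687 → 96.87% of variance in house price explained
- 0.9687 > 0.6791 → Model B has the better fit

Effect size (slope magnitude):
- Model A: β₁ = 6.4730 → predicted house price rises 6.4730 thousand dollars per additional hundred sq ft of floor area
- Model B: β₁ = 14.6851 → predicted house price rises 14.6851 thousand dollars per additional hundred sq ft of floor area
- |6.4730| < |14.6851| → Model B shows the stronger marginal effect

Notes:
- R² measures how tightly points cluster around the line; β₁ measures how steep the line is — they answer different questions.
- A steeper slope doesn't make a better model if the scatter around the line is large.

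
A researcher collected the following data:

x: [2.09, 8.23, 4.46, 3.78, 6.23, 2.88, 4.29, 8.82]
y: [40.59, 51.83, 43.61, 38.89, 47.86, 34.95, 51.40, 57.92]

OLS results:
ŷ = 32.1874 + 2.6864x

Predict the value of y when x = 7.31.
ŷ = 51.8250

To predict y for x = 7.31, substitute into the regression equation:

ŷ = 32.1874 + 2.6864 × 7.31
ŷ = 32.1874 + 19.6376
ŷ = 51.8250

This is the fitted mean response at that x — an individual observation would come with a wider prediction interval.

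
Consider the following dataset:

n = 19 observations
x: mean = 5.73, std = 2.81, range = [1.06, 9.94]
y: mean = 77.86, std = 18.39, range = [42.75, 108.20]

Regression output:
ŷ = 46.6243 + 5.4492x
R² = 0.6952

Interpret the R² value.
R² = 0.6952 means 69.52% of the variation in y is explained by the linear relationship with x. This indicates a moderate fit.

R² = 1 − SS_res/SS_tot compares the residual scatter to the total scatter of y about its mean.

Here R² = 0.6952:
- Explained: 69.52% of the variation in y
- Unexplained (residual): 100% − 69.52% = 30.48%
- Rule of thumb (below 0.3 weak; 0.3 to below 0.7 moderate; 0.7 and above strong) → moderate

Note: R² never decreases when predictors are added, so it should not be used alone to compare models of different size.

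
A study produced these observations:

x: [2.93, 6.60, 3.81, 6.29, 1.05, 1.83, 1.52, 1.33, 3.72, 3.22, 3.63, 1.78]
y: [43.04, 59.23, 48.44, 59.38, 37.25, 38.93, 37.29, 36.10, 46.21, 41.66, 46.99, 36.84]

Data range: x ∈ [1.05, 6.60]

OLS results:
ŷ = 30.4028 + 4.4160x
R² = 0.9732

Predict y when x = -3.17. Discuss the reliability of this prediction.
ŷ = 16.4041, but this is extrapolation (below the data range [1.05, 6.60]) and may be unreliable.

Prediction calculation:
ŷ = 30.4028 + 4.4160 × (-3.17)
ŷ = 16.4041

Reliability:
- Data range: x ∈ [1.05, 6.60]
- Prediction point: x = -3.17 is 4.22 units below the observed range → this is EXTRAPOLATION, not interpolation

Why that matters here:
- The linear relationship may not hold outside the observed range
- The standard error of prediction grows with (x − x̄)², and x = -3.17 is far from x̄ = 3.14
- There are no observations near this x to validate the fitted line there

Report the number if required, but flag clearly that it is an extrapolation.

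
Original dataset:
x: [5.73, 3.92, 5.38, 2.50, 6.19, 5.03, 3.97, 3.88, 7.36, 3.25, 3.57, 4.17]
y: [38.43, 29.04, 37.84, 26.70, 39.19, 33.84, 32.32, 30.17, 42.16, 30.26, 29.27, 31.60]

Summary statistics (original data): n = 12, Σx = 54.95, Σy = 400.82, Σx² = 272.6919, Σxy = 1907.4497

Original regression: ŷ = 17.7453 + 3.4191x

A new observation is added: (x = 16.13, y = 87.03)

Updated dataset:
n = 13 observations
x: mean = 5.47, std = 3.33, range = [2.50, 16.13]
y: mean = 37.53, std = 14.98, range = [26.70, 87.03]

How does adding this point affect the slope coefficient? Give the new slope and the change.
Adding the point moves β₁ from 3.4191 to 4.4641, i.e. it increases by 1.0450 (+30.6%).

The new point has HIGH LEVERAGE: x = 16.13 is far from the original mean x̄ = 54.95/12 ≈ 4.58 (original range [2.50, 7.36]).

Step 1: Update the sums with the new point (n goes from 12 to 13)
Σx  = 54.95 + 16.13 = 71.08
Σy  = 400.82 + 87.03 = 487.85
Σx² = 272.6919 + 16.13² = 272.6919 + 260.1769 = 532.8688
Σxy = 1907.4497 + 16.13×87.03 = 1907.4497 + 1403.7939 = 3311.2436

Step 2: Recompute the slope with b₁ = (nΣxy − ΣxΣy) / (nΣx² − (Σx)²)
Numerator   = 13×3311.2436 − 71.08×487.85 = 43046.1668 − 34676.3780 = 8369.7888
Denominator = 13×532.8688 − 71.08² = 6927.2944 − 5052.3664 = 1874.9280
b₁(new) = 8369.7888 / 1874.9280 = 4.4641

(Same formula on the original sums: (12×1907.4497 − 54.95×400.82) / (12×272.6919 − 54.95²) = 864.3374 / 252.8003 = 3.4191, matching the given fit.)

Step 3: Change in slope
Δβ₁ = 4.4641 − 3.4191 = +1.0450
Relative change = +1.0450 / 3.4191 × 100% = +30.6%
→ the slope increases when the point is added.

A high-leverage point only changes the slope if it is off the original line; here y = 87.03 is above the original trend, so the slope increases.
In practice: refit with and without it and report both if conclusions differ.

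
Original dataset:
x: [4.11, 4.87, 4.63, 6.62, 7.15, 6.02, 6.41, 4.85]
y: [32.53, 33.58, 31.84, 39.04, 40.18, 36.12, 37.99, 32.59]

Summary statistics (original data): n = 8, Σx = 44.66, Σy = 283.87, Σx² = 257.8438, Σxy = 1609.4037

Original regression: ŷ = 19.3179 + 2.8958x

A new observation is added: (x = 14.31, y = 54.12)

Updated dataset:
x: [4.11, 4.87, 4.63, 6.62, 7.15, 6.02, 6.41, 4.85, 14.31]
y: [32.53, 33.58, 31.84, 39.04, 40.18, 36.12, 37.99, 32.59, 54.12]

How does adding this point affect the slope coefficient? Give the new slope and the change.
New slope β₁ = 2.2204 versus 2.8958 before: a change of -0.6754 (-23.3%).

The new point has HIGH LEVERAGE: x = 14.31 is far from the original mean x̄ = 44.66/8 ≈ 5.58 (original range [4.11, 7.15]).

Step 1: Update the sums with the new point (n goes from 8 to 9)
Σx  = 44.66 + 14.31 = 58.97
Σy  = 283.87 + 54.12 = 337.99
Σx² = 257.8438 + 14.31² = 257.8438 + 204.7761 = 462.6199
Σxy = 1609.4037 + 14.31×54.12 = 1609.4037 + 774.4572 = 2383.8609

Step 2: Recompute the slope with b₁ = (nΣxy − ΣxΣy) / (nΣx² − (Σx)²)
Numerator   = 9×2383.8609 − 58.97×337.99 = 21454.7481 − 19931.2703 = 1523.4778
Denominator = 9×462.6199 − 58.97² = 4163.5791 − 3477.4609 = 686.1182
b₁(new) = 1523.4778 / 686.1182 = 2.2204

(Same formula on the original sums: (8×1609.4037 − 44.66×283.87) / (8×257.8438 − 44.66²) = 197.5954 / 68.2348 = 2.8958, matching the given fit.)

Step 3: Change in slope
Δβ₁ = 2.2204 − 2.8958 = -0.6754
Relative change = -0.6754 / 2.8958 × 100% = -23.3%
→ the slope decreases when the point is added.

Because the point sits below the extension of the original line at a high-leverage x, it tilts the fit down.
In practice: investigate whether it comes from the same population as the rest of the sample.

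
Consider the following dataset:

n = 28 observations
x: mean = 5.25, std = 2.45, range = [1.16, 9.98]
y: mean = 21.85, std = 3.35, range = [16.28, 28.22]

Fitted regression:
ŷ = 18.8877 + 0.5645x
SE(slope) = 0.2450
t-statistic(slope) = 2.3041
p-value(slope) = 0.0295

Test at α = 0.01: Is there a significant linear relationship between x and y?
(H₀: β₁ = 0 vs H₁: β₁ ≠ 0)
Since p-value = 0.0295 ≥ α = 0.01, fail to reject H₀ — the slope is not significantly different from 0.

Hypothesis test for the slope coefficient:

H₀: β₁ = 0 (no linear relationship)
H₁: β₁ ≠ 0 (linear relationship exists)

Test statistic: t = β̂₁ / SE(β̂₁) = 0.5645 / 0.2450 = 2.3041

With df = 26, the two-sided p-value for |t| = 2.3041 is 0.0295.

Decision rule: reject H₀ if p-value < α.
p-value = 0.0295 ≥ α = 0.01 → fail to reject H₀.

Conclusion: the linear association between x and y is not significant at the 1% level.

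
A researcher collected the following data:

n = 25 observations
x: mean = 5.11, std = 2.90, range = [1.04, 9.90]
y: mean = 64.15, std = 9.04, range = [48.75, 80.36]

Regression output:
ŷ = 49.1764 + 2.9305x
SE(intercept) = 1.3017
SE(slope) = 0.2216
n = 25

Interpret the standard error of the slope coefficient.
SE(slope) = 0.2216 measures the uncertainty in the estimated slope. The coefficient is estimated precisely (SE/|β̂₁| = 7.6%).

What SE measures:
- The standard error quantifies the sampling variability of the coefficient estimate
- It is the estimated standard deviation of β̂₁ across hypothetical repeated samples of the same size
- Smaller SE → more precise estimate

Relative precision:
- SE / |β̂₁| = 0.2216 / 2.9305 = 7.6%
- Rule of thumb (under 20%: precise; 20% to under 50%: moderately precise; 50% or more: imprecise) → precise

Rough 95% range (±2 SE): 2.9305 ± 0.4432 → (2.4873, 3.3737).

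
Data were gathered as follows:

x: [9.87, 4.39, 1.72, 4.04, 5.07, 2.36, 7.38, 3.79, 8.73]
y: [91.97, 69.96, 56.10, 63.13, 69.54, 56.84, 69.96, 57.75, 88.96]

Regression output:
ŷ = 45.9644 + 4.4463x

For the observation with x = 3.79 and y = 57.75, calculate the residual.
Residual = -5.0659

The residual is the difference between the actual value and the predicted value:

Residual = y - ŷ

Step 1: Calculate predicted value
ŷ = 45.9644 + 4.4463 × 3.79
ŷ = 62.8159

Step 2: Calculate residual
Residual = 57.75 - 62.8159
Residual = -5.0659

The residual is negative, so the observed y = 57.75 sits below the regression line (the line overestimates it by 5.0659).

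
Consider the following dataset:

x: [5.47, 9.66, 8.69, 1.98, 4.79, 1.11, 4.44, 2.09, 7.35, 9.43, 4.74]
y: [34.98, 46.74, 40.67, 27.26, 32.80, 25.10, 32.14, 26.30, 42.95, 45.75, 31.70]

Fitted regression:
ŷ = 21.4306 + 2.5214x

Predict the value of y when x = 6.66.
ŷ = 38.2231

x = 6.66 lies inside the observed range [1.11, 9.66], so the fitted equation applies directly:

ŷ = 21.4306 + 2.5214 × 6.66
ŷ = 21.4306 + 16.7925
ŷ = 38.2231

This is the fitted mean response at that x — an individual observation would come with a wider prediction interval.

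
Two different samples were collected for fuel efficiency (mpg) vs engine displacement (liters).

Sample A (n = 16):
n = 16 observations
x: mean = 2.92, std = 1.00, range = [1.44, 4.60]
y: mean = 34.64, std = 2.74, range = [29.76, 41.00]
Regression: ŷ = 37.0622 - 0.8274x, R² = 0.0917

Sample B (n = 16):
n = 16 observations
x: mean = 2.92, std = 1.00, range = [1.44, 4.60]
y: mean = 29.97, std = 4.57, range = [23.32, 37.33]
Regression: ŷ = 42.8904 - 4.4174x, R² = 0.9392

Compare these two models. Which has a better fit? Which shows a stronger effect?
Model B has the better fit (R² = 0.9392 vs 0.0917). Model B shows the stronger effect (|β₁| = 4.4174 vs 0.8274).

Model Comparison:

Fit — compare R²:
- Model A: R² = 0.0917 → 9.17% of variance in fuel efficiency explained
- Model B: R² = 0.9392 → 93.92% of variance in fuel efficiency explained
- 0.9392 > 0.0917 → Model B has the better fit

Effect size (slope magnitude):
- Model A: β₁ = -0.8274 → predicted fuel efficiency falls 0.8274 mpg per additional liter of engine displacement
- Model B: β₁ = -4.4174 → predicted fuel efficiency falls 4.4174 mpg per additional liter of engine displacement
- |-0.8274| < |-4.4174| → Model B shows the stronger marginal effect

Notes:
- A steeper slope doesn't make a better model if the scatter around the line is large.
- A better fit (higher R²) doesn't necessarily mean a more important relationship.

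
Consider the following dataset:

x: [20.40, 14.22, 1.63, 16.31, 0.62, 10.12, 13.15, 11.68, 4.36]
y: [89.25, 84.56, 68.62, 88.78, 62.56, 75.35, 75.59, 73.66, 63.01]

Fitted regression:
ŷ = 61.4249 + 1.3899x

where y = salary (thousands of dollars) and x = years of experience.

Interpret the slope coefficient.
For each additional year of experience, predicted salary increases by approximately 1.3899 thousand dollars.

The slope β₁ = 1.3899 gives the rate at which the fitted salary changes with experience.

Interpretation:
- Experience up by 1 year → predicted salary increases by 1.3899 thousand dollars
- This is a linear approximation: the same per-unit change is assumed across the whole observed x range
- The slope describes association in these data, not necessarily a causal effect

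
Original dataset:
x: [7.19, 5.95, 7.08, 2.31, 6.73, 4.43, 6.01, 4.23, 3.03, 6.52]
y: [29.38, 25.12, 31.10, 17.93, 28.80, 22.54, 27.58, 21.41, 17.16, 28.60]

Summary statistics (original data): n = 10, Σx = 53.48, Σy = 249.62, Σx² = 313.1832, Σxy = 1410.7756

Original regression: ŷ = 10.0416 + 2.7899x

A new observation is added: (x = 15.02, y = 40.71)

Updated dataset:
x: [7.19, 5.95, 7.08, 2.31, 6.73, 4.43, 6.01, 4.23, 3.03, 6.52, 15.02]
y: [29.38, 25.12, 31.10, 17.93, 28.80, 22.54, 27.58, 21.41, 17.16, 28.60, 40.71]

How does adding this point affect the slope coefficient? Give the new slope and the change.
New slope β₁ = 1.9095 versus 2.7899 before: a change of -0.8804 (-31.6%).

x = 15.02 lies well outside the original x-range [2.31, 7.19] (x̄ ≈ 5.35), so this observation has high leverage and can move the slope substantially.

Step 1: Update the sums with the new point (n goes from 10 to 11)
Σx  = 53.48 + 15.02 = 68.50
Σy  = 249.62 + 40.71 = 290.33
Σx² = 313.1832 + 15.02² = 313.1832 + 225.6004 = 538.7836
Σxy = 1410.7756 + 15.02×40.71 = 1410.7756 + 611.4642 = 2022.2398

Step 2: Recompute the slope with b₁ = (nΣxy − ΣxΣy) / (nΣx² − (Σx)²)
Numerator   = 11×2022.2398 − 68.50×290.33 = 22244.6378 − 19887.6050 = 2357.0328
Denominator = 11×538.7836 − 68.50² = 5926.6196 − 4692.2500 = 1234.3696
b₁(new) = 2357.0328 / 1234.3696 = 1.9095

(Same formula on the original sums: (10×1410.7756 − 53.48×249.62) / (10×313.1832 − 53.48²) = 758.0784 / 271.7216 = 2.7899, matching the given fit.)

Step 3: Change in slope
Δβ₁ = 1.9095 − 2.7899 = -0.8804
Relative change = -0.8804 / 2.7899 × 100% = -31.6%
→ the slope decreases when the point is added.

Because the point sits below the extension of the original line at a high-leverage x, it tilts the fit down.
In practice: check such a point for data-entry or measurement error; investigate whether it comes from the same population as the rest of the sample.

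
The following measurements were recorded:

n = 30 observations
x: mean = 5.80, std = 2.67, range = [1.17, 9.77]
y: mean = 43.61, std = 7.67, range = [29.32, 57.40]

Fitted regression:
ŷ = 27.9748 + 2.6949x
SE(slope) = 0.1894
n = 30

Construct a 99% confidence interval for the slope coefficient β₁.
The 99% CI for β₁ is (2.1715, 3.2183)

Confidence interval for the slope:

The 99% CI for β₁ is: β̂₁ ± t*(α/2, n-2) × SE(β̂₁)

Step 1: Find critical t-value
- Confidence level = 0.99
- Degrees of freedom = n - 2 = 30 - 2 = 28
- t*(α/2, 28) = 2.7633

Step 2: Calculate margin of error
Margin = 2.7633 × 0.1894 = 0.5234

Step 3: Construct interval
CI = 2.6949 ± 0.5234
CI = (2.1715, 3.2183)

Interpretation: each one-unit increase in x is associated with a change in mean y of between 2.1715 and 3.2183, with 99% confidence.
Since 0 is outside the interval, a two-sided test at α = 0.01 would reject H₀: β₁ = 0.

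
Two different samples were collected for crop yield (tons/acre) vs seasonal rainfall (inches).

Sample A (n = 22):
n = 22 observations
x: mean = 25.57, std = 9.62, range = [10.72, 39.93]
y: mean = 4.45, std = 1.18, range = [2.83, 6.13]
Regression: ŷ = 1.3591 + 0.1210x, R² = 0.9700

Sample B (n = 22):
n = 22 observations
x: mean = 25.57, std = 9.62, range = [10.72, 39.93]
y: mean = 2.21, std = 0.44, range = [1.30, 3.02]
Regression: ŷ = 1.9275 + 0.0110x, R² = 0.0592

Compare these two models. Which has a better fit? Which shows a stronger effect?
Model A has the better fit (R² = 0.9700 vs 0.0592). Model A shows the stronger effect (|β₁| = 0.1210 vs 0.0110).

Model Comparison:

Fit — compare R²:
- Model A: R² = 0.9700 → 97.00% of variance in crop yield explained
- Model B: R² = 0.0592 → 5.92% of variance in crop yield explained
- 0.9700 > 0.0592 → Model A has the better fit

Effect size (slope magnitude):
- Model A: β₁ = 0.1210 → predicted crop yield rises 0.1210 tons/acre per additional inch of rainfall
- Model B: β₁ = 0.0110 → predicted crop yield rises 0.0110 tons/acre per additional inch of rainfall
- |0.1210| > |0.0110| → Model A shows the stronger marginal effect

Notes:
- The two samples could reflect different populations, time periods, or measurement quality.
- R² measures how tightly points cluster around the line; β₁ measures how steep the line is — they answer different questions.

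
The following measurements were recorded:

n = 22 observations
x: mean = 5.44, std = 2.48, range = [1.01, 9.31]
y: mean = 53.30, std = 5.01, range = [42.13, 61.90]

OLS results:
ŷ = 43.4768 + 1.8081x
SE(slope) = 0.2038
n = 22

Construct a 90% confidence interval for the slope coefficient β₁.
The 90% CI for β₁ is (1.4566, 2.1596)

Confidence interval for the slope:

The 90% CI for β₁ is: β̂₁ ± t*(α/2, n-2) × SE(β̂₁)

Step 1: Find critical t-value
- Confidence level = 0.9
- Degrees of freedom = n - 2 = 22 - 2 = 20
- t*(α/2, 20) = 1.7247

Step 2: Calculate margin of error
Margin = 1.7247 × 0.2038 = 0.3515

Step 3: Construct interval
CI = 1.8081 ± 0.3515
CI = (1.4566, 2.1596)

Interpretation: each one-unit increase in x is associated with a change in mean y of between 1.4566 and 2.1596, with 90% confidence.
Both endpoints are positive, so the data support a genuinely positive slope at this confidence level.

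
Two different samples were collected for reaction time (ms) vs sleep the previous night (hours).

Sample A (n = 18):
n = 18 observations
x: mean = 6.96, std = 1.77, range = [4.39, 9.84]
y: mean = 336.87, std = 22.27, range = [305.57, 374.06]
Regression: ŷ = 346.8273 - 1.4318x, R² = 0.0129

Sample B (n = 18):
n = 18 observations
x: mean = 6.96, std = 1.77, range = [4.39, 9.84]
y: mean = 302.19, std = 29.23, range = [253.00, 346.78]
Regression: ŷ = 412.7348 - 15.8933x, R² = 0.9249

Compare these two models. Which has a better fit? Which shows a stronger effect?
Model B has the better fit (R² = 0.9249 vs 0.0129). Model B shows the stronger effect (|β₁| = 15.8933 vs 1.4318).

Model Comparison:

Which explains more variance? (R²)
- Model A: R² = 0.0129 → 1.29% of variance in reaction time explained
- Model B: R² = 0.9249 → 92.49% of variance in reaction time explained
- 0.9249 > 0.0129 → Model B has the better fit

Which has the larger per-hour effect? (|β₁|)
- Model A: β₁ = -1.4318 → predicted reaction time falls 1.4318 ms per additional hour of sleep
- Model B: β₁ = -15.8933 → predicted reaction time falls 15.8933 ms per additional hour of sleep
- |-1.4318| < |-15.8933| → Model B shows the stronger marginal effect

Note: R² measures how tightly points cluster around the line; β₁ measures how steep the line is — they answer different questions.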